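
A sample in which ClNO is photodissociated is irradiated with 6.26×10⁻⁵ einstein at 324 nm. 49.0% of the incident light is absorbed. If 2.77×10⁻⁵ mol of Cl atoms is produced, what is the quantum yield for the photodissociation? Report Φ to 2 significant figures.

Photons absorbed: 0.490 × 6.26×10⁻⁵ = 3.067×10⁻⁵ mol.
Φ = 2.77×10⁻⁵ mol / 3.067×10⁻⁵ mol photons = 0.90.

Φ = 0.90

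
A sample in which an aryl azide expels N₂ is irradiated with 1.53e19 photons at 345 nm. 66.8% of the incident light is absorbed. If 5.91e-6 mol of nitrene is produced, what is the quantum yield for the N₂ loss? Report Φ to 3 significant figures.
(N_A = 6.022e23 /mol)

Φ = 0.348

Moles of photons: 1.53e19 / 6.022e23 = 2.541e-5 mol.
Photons absorbed: 0.668 × 2.541e-5 = 1.697e-5 mol.
Φ = 5.91e-6 mol / 1.697e-5 mol photons = 0.348.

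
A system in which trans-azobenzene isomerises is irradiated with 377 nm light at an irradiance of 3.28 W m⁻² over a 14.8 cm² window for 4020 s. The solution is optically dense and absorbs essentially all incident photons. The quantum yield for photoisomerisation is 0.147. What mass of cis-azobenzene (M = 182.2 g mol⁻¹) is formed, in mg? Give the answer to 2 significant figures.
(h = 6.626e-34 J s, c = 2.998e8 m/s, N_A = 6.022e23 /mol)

Photon energy at 377 nm: hc/λ = (6.626e-34)(2.998e8)/(377e-9) = 5.269e-19 J.
Energy delivered: (3.28 W m⁻²)(14.8e-4 m²)(4020 s) = 19.51 J.
Photons incident: 19.51 / 5.269e-19 = 3.703e19, i.e. 3.703e19/6.022e23 = 6.149e-5 mol.
Product: Φ × n_abs = 0.147 × 6.149e-5 = 9.039e-6 mol.
Mass: 9.039e-6 × 182.2 = 0.001647 g = 1.6 mg.

1.6 mg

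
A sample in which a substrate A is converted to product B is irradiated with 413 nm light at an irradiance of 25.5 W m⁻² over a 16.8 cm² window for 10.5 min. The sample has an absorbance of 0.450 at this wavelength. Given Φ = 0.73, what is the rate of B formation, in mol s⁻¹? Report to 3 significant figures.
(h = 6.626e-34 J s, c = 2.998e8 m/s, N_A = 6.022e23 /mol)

Photon energy at 413 nm: hc/λ = (6.626e-34)(2.998e8)/(413e-9) = 4.810e-19 J.
Energy delivered: (25.5 W m⁻²)(16.8e-4 m²)(630 s) = 26.99 J.
Photons incident: 26.99 / 4.810e-19 = 5.611e19, i.e. 5.611e19/6.022e23 = 9.318e-5 mol.
Fraction absorbed: 1 − 10^(−0.450) = 0.6452.
Photons absorbed: 0.6452 × 9.318e-5 = 6.012e-5 mol.
Product formed: 0.73 × 6.012e-5 = 4.389e-5 mol.
Rate: 4.389e-5 / 630 s = 6.97e-8 mol s⁻¹.

6.97e-8 mol s⁻¹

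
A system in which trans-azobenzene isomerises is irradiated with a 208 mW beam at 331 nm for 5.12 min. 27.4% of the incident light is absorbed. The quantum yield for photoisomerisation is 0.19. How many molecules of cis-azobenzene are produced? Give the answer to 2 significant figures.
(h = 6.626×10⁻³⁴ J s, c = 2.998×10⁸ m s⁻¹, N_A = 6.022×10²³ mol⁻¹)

5.5×10¹⁸ molecules

Photon energy at 331 nm: hc/λ = (6.626×10⁻³⁴)(2.998×10⁸)/(331×10⁻⁹) = 6.001×10⁻¹⁹ J.
Energy delivered: (208 mW)(307.2 s) = 63.90 J.
Photons incident: 63.90 / 6.001×10⁻¹⁹ = 1.065×10²⁰, i.e. 1.065×10²⁰/6.022×10²³ = 1.769×10⁻⁴ mol.
Photons absorbed: 0.274 × 1.769×10⁻⁴ = 4.847×10⁻⁵ mol.
Product: Φ × n_abs = 0.19 × 4.847×10⁻⁵ = 9.209×10⁻⁶ mol.
As a count: 9.209×10⁻⁶ × 6.022×10²³ = 5.5×10¹⁸.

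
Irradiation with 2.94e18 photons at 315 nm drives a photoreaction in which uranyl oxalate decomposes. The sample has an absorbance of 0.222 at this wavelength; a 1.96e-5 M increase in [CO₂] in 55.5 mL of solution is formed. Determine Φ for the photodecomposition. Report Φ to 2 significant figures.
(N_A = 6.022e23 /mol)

Φ = 0.56

Product: (1.96e-5 M)(0.0555 L) = 1.088e-6 mol.
Moles of photons: 2.94e18 / 6.022e23 = 4.882e-6 mol.
Fraction absorbed: 1 − 10^(−0.222) = 0.4002.
Photons absorbed: 0.4002 × 4.882e-6 = 1.954e-6 mol.
Φ = 1.088e-6 mol / 1.954e-6 mol photons = 0.56.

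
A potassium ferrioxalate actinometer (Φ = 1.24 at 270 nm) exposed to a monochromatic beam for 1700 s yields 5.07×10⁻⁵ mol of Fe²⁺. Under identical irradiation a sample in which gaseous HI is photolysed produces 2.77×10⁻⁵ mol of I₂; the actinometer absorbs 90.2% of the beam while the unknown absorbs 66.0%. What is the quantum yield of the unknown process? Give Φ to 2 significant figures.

Photons absorbed by the actinometer: 5.07×10⁻⁵ / 1.24 = 4.089×10⁻⁵ mol.
Incident flux: 4.089×10⁻⁵ / 0.902 = 4.533×10⁻⁵ einstein.
Absorbed by unknown: 0.660 × 4.533×10⁻⁵ = 2.992×10⁻⁵ mol.
Φ(unknown) = 2.77×10⁻⁵ / 2.992×10⁻⁵ = 0.93.

Φ = 0.93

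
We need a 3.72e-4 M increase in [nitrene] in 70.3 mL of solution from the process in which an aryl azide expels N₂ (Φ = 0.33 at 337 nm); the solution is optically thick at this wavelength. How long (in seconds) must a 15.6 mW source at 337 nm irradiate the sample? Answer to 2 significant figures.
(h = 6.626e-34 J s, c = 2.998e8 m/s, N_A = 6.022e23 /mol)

Product: (3.72e-4 M)(0.0703 L) = 2.615e-5 mol.
Photons that must be absorbed: 2.615e-5 / 0.33 = 7.924e-5 mol.
Photon energy: hc/λ = 5.895e-19 J; per mole, 3.550e5 J mol⁻¹.
Energy required: 7.924e-5 × 3.550e5 = 28.13 J.
Time: 28.13 J / 0.0156 W = 1800 s.

t ≈ 1800 s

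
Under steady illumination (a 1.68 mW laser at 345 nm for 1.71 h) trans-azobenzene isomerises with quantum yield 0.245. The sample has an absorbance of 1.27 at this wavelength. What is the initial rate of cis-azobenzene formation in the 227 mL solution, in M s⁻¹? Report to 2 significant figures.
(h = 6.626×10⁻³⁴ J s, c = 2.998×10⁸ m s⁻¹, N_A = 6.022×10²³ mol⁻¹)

4.9×10⁻⁹ M s⁻¹

Photon energy at 345 nm: hc/λ = (6.626×10⁻³⁴)(2.998×10⁸)/(345×10⁻⁹) = 5.758×10⁻¹⁹ J.
Energy delivered: (1.68 mW)(6156 s) = 10.34 J.
Photons incident: 10.34 / 5.758×10⁻¹⁹ = 1.796×10¹⁹, i.e. 1.796×10¹⁹/6.022×10²³ = 2.982×10⁻⁵ mol.
Fraction absorbed: 1 − 10^(−1.27) = 0.9463.
Photons absorbed: 0.9463 × 2.982×10⁻⁵ = 2.822×10⁻⁵ mol.
Product formed: 0.245 × 2.822×10⁻⁵ = 6.914×10⁻⁶ mol.
Rate: 6.914×10⁻⁶ mol / (6156 s × 0.227 L) = 4.9×10⁻⁹ M s⁻¹.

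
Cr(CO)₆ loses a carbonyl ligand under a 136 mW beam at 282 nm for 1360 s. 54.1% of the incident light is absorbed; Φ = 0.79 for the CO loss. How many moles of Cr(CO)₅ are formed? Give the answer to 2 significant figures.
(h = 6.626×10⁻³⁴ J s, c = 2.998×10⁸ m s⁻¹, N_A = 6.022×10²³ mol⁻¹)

1.9×10⁻⁴ mol

Photon energy at 282 nm: hc/λ = (6.626×10⁻³⁴)(2.998×10⁸)/(282×10⁻⁹) = 7.044×10⁻¹⁹ J.
Energy delivered: (136 mW)(1360 s) = 185.0 J.
Photons incident: 185.0 / 7.044×10⁻¹⁹ = 2.626×10²⁰, i.e. 2.626×10²⁰/6.022×10²³ = 4.361×10⁻⁴ mol.
Photons absorbed: 0.541 × 4.361×10⁻⁴ = 2.359×10⁻⁴ mol.
Product: Φ × n_abs = 0.79 × 2.359×10⁻⁴ = 1.864×10⁻⁴ mol.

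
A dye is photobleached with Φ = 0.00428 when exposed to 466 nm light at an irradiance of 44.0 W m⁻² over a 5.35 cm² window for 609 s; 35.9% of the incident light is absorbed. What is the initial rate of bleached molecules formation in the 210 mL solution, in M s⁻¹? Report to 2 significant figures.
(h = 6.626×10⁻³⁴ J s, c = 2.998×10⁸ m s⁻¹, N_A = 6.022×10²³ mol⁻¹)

Photon energy at 466 nm: hc/λ = (6.626×10⁻³⁴)(2.998×10⁸)/(466×10⁻⁹) = 4.263×10⁻¹⁹ J.
Energy delivered: (44.0 W m⁻²)(5.35×10⁻⁴ m²)(609 s) = 14.34 J.
Photons incident: 14.34 / 4.263×10⁻¹⁹ = 3.364×10¹⁹, i.e. 3.364×10¹⁹/6.022×10²³ = 5.586×10⁻⁵ mol.
Photons absorbed: 0.359 × 5.586×10⁻⁵ = 2.005×10⁻⁵ mol.
Product formed: 0.00428 × 2.005×10⁻⁵ = 8.581×10⁻⁸ mol.
Rate: 8.581×10⁻⁸ mol / (609 s × 0.21 L) = 6.7×10⁻¹⁰ M s⁻¹.

6.7×10⁻¹⁰ M s⁻¹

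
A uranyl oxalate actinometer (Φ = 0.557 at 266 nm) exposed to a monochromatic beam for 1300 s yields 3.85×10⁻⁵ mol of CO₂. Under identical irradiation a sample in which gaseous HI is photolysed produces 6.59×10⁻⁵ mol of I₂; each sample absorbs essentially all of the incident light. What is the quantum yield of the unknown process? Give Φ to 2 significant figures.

Φ = 0.95

Photons absorbed by the actinometer: 3.85×10⁻⁵ / 0.557 = 6.912×10⁻⁵ mol.
Φ(unknown) = 6.59×10⁻⁵ / 6.912×10⁻⁵ = 0.95.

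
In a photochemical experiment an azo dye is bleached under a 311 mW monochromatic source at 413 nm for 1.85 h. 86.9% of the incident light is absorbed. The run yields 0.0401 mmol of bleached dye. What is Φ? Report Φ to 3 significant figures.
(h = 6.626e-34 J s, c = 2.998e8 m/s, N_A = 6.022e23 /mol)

Product: 0.0401 mmol = 4.01e-5 mol.
Photon energy at 413 nm: hc/λ = (6.626e-34)(2.998e8)/(413e-9) = 4.810e-19 J.
Energy delivered: (311 mW)(6660 s) = 2071 J.
Photons incident: 2071 / 4.810e-19 = 4.306e21, i.e. 4.306e21/6.022e23 = 0.007150 mol.
Photons absorbed: 0.869 × 0.007150 = 0.006213 mol.
Φ = 4.01e-5 mol / 0.006213 mol photons = 0.00645.

Φ = 0.00645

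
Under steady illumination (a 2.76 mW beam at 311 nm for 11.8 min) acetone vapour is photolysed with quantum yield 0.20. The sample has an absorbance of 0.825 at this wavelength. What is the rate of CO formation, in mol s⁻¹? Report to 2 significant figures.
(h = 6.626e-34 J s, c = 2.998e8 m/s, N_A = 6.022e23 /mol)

Photon energy at 311 nm: hc/λ = (6.626e-34)(2.998e8)/(311e-9) = 6.387e-19 J.
Energy delivered: (2.76 mW)(708 s) = 1.954 J.
Photons incident: 1.954 / 6.387e-19 = 3.059e18, i.e. 3.059e18/6.022e23 = 5.080e-6 mol.
Fraction absorbed: 1 − 10^(−0.825) = 0.8504.
Photons absorbed: 0.8504 × 5.080e-6 = 4.320e-6 mol.
Product formed: 0.20 × 4.320e-6 = 8.640e-7 mol.
Rate: 8.640e-7 / 708 s = 1.2e-9 mol s⁻¹.

1.2e-9 mol s⁻¹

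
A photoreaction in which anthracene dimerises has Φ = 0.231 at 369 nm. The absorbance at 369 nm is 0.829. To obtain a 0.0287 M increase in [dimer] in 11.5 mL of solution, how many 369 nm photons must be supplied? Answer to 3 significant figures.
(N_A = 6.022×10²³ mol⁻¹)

Product: (0.0287 M)(0.0115 L) = 3.300×10⁻⁴ mol.
Photons that must be absorbed: 3.300×10⁻⁴ / 0.231 = 0.001429 mol.
Fraction absorbed: 1 − 10^(−0.829) = 0.8517.
Incident photons needed: 0.001429 / 0.8517 = 0.001678 mol.
Photon count: 0.001678 × 6.022×10²³ = 1.01×10²¹.

1.01×10²¹ photons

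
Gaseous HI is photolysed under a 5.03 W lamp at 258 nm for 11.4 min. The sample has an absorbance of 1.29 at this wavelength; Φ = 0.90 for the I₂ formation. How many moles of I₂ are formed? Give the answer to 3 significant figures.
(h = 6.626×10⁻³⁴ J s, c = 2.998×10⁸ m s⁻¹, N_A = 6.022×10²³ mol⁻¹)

Photon energy at 258 nm: hc/λ = (6.626×10⁻³⁴)(2.998×10⁸)/(258×10⁻⁹) = 7.700×10⁻¹⁹ J.
Energy delivered: (5.03 W)(684 s) = 3441 J.
Photons incident: 3441 / 7.700×10⁻¹⁹ = 4.469×10²¹, i.e. 4.469×10²¹/6.022×10²³ = 0.007421 mol.
Fraction absorbed: 1 − 10^(−1.29) = 0.9487.
Photons absorbed: 0.9487 × 0.007421 = 0.007040 mol.
Product: Φ × n_abs = 0.90 × 0.007040 = 0.006336 mol.

0.00634 mol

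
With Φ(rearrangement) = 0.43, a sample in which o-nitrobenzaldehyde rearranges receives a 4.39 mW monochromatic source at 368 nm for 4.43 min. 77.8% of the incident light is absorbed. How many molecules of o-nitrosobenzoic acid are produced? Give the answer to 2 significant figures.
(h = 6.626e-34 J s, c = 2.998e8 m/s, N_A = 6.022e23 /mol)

Photon energy at 368 nm: hc/λ = (6.626e-34)(2.998e8)/(368e-9) = 5.398e-19 J.
Energy delivered: (4.39 mW)(265.8 s) = 1.167 J.
Photons incident: 1.167 / 5.398e-19 = 2.162e18, i.e. 2.162e18/6.022e23 = 3.590e-6 mol.
Photons absorbed: 0.778 × 3.590e-6 = 2.793e-6 mol.
Product: Φ × n_abs = 0.43 × 2.793e-6 = 1.201e-6 mol.
As a count: 1.201e-6 × 6.022e23 = 7.2e17.

7.2e17 molecules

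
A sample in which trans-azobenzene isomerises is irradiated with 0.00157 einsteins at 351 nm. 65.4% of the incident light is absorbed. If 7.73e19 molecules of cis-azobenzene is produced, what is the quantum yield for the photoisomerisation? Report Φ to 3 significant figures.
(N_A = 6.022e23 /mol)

Φ = 0.125

Product: 7.73e19 / 6.022e23 = 1.284e-4 mol.
Photons absorbed: 0.654 × 0.00157 = 0.001027 mol.
Φ = 1.284e-4 mol / 0.001027 mol photons = 0.125.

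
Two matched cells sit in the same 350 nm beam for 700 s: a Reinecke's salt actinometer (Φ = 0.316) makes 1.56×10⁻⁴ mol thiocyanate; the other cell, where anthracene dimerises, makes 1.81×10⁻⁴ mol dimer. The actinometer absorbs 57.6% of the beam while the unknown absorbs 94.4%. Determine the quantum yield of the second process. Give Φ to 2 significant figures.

Φ = 0.22

Photons absorbed by the actinometer: 1.56×10⁻⁴ / 0.316 = 4.937×10⁻⁴ mol.
Incident flux: 4.937×10⁻⁴ / 0.576 = 8.571×10⁻⁴ einstein.
Absorbed by unknown: 0.944 × 8.571×10⁻⁴ = 8.091×10⁻⁴ mol.
Φ(unknown) = 1.81×10⁻⁴ / 8.091×10⁻⁴ = 0.22.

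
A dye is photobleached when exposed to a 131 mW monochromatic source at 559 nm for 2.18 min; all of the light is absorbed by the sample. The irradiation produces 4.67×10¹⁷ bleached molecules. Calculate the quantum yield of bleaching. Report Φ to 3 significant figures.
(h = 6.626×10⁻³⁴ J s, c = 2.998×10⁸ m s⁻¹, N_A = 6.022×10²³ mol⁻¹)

Φ = 0.00969

Product: 4.67×10¹⁷ / 6.022×10²³ = 7.755×10⁻⁷ mol.
Photon energy at 559 nm: hc/λ = (6.626×10⁻³⁴)(2.998×10⁸)/(559×10⁻⁹) = 3.554×10⁻¹⁹ J.
Energy delivered: (131 mW)(130.8 s) = 17.13 J.
Photons incident: 17.13 / 3.554×10⁻¹⁹ = 4.820×10¹⁹, i.e. 4.820×10¹⁹/6.022×10²³ = 8.004×10⁻⁵ mol.
Φ = 7.755×10⁻⁷ mol / 8.004×10⁻⁵ mol photons = 0.00969.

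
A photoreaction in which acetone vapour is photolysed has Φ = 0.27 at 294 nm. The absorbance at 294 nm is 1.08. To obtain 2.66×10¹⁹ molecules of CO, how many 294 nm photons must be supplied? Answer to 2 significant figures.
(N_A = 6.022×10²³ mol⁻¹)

1.1×10²⁰ photons

Product: 2.66×10¹⁹ / 6.022×10²³ = 4.417×10⁻⁵ mol.
Photons that must be absorbed: 4.417×10⁻⁵ / 0.27 = 1.636×10⁻⁴ mol.
Fraction absorbed: 1 − 10^(−1.08) = 0.9168.
Incident photons needed: 1.636×10⁻⁴ / 0.9168 = 1.784×10⁻⁴ mol.
Photon count: 1.784×10⁻⁴ × 6.022×10²³ = 1.1×10²⁰.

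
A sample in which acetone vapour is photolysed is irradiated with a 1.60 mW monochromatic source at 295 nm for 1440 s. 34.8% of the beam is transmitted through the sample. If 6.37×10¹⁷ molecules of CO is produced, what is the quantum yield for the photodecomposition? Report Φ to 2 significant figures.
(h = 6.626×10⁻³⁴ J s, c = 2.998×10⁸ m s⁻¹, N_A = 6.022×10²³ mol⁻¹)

Product: 6.37×10¹⁷ / 6.022×10²³ = 1.058×10⁻⁶ mol.
Photon energy at 295 nm: hc/λ = (6.626×10⁻³⁴)(2.998×10⁸)/(295×10⁻⁹) = 6.734×10⁻¹⁹ J.
Energy delivered: (1.60 mW)(1440 s) = 2.304 J.
Photons incident: 2.304 / 6.734×10⁻¹⁹ = 3.421×10¹⁸, i.e. 3.421×10¹⁸/6.022×10²³ = 5.681×10⁻⁶ mol.
Fraction absorbed: 1 − 34.8/100 = 0.6520.
Photons absorbed: 0.6520 × 5.681×10⁻⁶ = 3.704×10⁻⁶ mol.
Φ = 1.058×10⁻⁶ mol / 3.704×10⁻⁶ mol photons = 0.29.

Φ = 0.29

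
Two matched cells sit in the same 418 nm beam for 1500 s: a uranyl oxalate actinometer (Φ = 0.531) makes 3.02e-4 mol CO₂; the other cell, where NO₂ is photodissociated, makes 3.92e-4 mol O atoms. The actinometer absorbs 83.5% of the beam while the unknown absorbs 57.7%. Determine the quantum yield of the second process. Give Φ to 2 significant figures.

Photons absorbed by the actinometer: 3.02e-4 / 0.531 = 5.687e-4 mol.
Incident flux: 5.687e-4 / 0.835 = 6.811e-4 einstein.
Absorbed by unknown: 0.577 × 6.811e-4 = 3.930e-4 mol.
Φ(unknown) = 3.92e-4 / 3.930e-4 = 1.0.

Φ = 1.0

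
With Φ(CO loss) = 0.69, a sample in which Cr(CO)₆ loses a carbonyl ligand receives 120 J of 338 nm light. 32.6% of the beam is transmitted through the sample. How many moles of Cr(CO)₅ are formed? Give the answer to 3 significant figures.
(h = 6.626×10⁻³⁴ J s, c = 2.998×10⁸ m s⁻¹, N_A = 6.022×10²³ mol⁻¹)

Photon energy at 338 nm: hc/λ = (6.626×10⁻³⁴)(2.998×10⁸)/(338×10⁻⁹) = 5.877×10⁻¹⁹ J.
Photons incident: 120 / 5.877×10⁻¹⁹ = 2.042×10²⁰, i.e. 2.042×10²⁰/6.022×10²³ = 3.391×10⁻⁴ mol.
Fraction absorbed: 1 − 32.6/100 = 0.6740.
Photons absorbed: 0.6740 × 3.391×10⁻⁴ = 2.286×10⁻⁴ mol.
Product: Φ × n_abs = 0.69 × 2.286×10⁻⁴ = 1.577×10⁻⁴ mol.

1.58×10⁻⁴ mol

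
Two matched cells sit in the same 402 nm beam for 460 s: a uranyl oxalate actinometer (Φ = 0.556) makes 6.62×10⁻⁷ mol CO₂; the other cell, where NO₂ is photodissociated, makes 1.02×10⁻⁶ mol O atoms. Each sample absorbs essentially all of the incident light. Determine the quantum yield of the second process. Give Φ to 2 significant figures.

Photons absorbed by the actinometer: 6.62×10⁻⁷ / 0.556 = 1.191×10⁻⁶ mol.
Φ(unknown) = 1.02×10⁻⁶ / 1.191×10⁻⁶ = 0.86.

Φ = 0.86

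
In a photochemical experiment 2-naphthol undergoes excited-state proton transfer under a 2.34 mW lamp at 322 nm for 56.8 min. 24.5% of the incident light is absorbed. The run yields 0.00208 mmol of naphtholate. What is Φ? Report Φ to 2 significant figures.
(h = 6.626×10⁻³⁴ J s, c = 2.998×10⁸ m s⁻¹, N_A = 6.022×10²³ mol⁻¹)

Product: 0.00208 mmol = 2.08×10⁻⁶ mol.
Photon energy at 322 nm: hc/λ = (6.626×10⁻³⁴)(2.998×10⁸)/(322×10⁻⁹) = 6.169×10⁻¹⁹ J.
Energy delivered: (2.34 mW)(3408 s) = 7.975 J.
Photons incident: 7.975 / 6.169×10⁻¹⁹ = 1.293×10¹⁹, i.e. 1.293×10¹⁹/6.022×10²³ = 2.147×10⁻⁵ mol.
Photons absorbed: 0.245 × 2.147×10⁻⁵ = 5.260×10⁻⁶ mol.
Φ = 2.08×10⁻⁶ mol / 5.260×10⁻⁶ mol photons = 0.40.

Φ = 0.40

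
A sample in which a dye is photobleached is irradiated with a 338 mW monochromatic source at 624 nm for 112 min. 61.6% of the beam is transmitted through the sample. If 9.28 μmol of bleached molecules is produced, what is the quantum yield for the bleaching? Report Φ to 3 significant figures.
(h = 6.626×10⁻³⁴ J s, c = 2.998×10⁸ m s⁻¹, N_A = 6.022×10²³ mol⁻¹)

Product: 9.28 μmol = 9.28×10⁻⁶ mol.
Photon energy at 624 nm: hc/λ = (6.626×10⁻³⁴)(2.998×10⁸)/(624×10⁻⁹) = 3.183×10⁻¹⁹ J.
Energy delivered: (338 mW)(6720 s) = 2271 J.
Photons incident: 2271 / 3.183×10⁻¹⁹ = 7.135×10²¹, i.e. 7.135×10²¹/6.022×10²³ = 0.01185 mol.
Fraction absorbed: 1 − 61.6/100 = 0.3840.
Photons absorbed: 0.3840 × 0.01185 = 0.004550 mol.
Φ = 9.28×10⁻⁶ mol / 0.004550 mol photons = 0.00204.

Φ = 0.00204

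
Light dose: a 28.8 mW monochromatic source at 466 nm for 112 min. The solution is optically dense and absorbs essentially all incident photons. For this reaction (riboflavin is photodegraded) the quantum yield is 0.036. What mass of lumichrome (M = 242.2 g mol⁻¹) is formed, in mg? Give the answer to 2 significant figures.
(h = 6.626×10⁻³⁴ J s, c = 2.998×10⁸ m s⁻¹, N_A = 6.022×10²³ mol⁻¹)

6.6 mg

Photon energy at 466 nm: hc/λ = (6.626×10⁻³⁴)(2.998×10⁸)/(466×10⁻⁹) = 4.263×10⁻¹⁹ J.
Energy delivered: (28.8 mW)(6720 s) = 193.5 J.
Photons incident: 193.5 / 4.263×10⁻¹⁹ = 4.539×10²⁰, i.e. 4.539×10²⁰/6.022×10²³ = 7.537×10⁻⁴ mol.
Product: Φ × n_abs = 0.036 × 7.537×10⁻⁴ = 2.713×10⁻⁵ mol.
Mass: 2.713×10⁻⁵ × 242.2 = 0.006571 g = 6.6 mg.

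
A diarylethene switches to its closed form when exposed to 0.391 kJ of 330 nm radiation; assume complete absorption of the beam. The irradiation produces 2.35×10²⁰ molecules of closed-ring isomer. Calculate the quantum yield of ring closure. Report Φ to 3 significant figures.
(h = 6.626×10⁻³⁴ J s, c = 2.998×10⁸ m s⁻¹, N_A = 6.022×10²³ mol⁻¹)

Product: 2.35×10²⁰ / 6.022×10²³ = 3.902×10⁻⁴ mol.
Photon energy at 330 nm: hc/λ = (6.626×10⁻³⁴)(2.998×10⁸)/(330×10⁻⁹) = 6.020×10⁻¹⁹ J.
Incident energy: 0.391 kJ = 391 J.
Photons incident: 391 / 6.020×10⁻¹⁹ = 6.495×10²⁰, i.e. 6.495×10²⁰/6.022×10²³ = 0.001079 mol.
Φ = 3.902×10⁻⁴ mol / 0.001079 mol photons = 0.362.

Φ = 0.362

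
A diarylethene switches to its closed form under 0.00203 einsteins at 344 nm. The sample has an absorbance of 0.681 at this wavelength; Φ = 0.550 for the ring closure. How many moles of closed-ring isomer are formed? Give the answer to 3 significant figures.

8.84×10⁻⁴ mol

Fraction absorbed: 1 − 10^(−0.681) = 0.7916.
Photons absorbed: 0.7916 × 0.00203 = 0.001607 mol.
Product: Φ × n_abs = 0.550 × 0.001607 = 8.839×10⁻⁴ mol.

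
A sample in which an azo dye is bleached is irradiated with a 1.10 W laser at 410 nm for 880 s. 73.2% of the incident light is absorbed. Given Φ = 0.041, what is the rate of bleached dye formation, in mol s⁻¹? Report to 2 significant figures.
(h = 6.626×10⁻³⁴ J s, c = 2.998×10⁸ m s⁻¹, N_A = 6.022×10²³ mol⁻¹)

Photon energy at 410 nm: hc/λ = (6.626×10⁻³⁴)(2.998×10⁸)/(410×10⁻⁹) = 4.845×10⁻¹⁹ J.
Energy delivered: (1.10 W)(880 s) = 968.0 J.
Photons incident: 968.0 / 4.845×10⁻¹⁹ = 1.998×10²¹, i.e. 1.998×10²¹/6.022×10²³ = 0.003318 mol.
Photons absorbed: 0.732 × 0.003318 = 0.002429 mol.
Product formed: 0.041 × 0.002429 = 9.959×10⁻⁵ mol.
Rate: 9.959×10⁻⁵ / 880 s = 1.1×10⁻⁷ mol s⁻¹.

1.1×10⁻⁷ mol s⁻¹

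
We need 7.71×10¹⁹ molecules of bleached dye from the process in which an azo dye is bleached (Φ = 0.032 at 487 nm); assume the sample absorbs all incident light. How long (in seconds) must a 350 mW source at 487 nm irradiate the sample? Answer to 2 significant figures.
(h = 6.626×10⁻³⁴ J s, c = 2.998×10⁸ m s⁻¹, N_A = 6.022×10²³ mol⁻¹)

t ≈ 2800 s

Product: 7.71×10¹⁹ / 6.022×10²³ = 1.280×10⁻⁴ mol.
Photons that must be absorbed: 1.280×10⁻⁴ / 0.032 = 0.004000 mol.
Photon energy: hc/λ = 4.079×10⁻¹⁹ J; per mole, 2.456×10⁵ J mol⁻¹.
Energy required: 0.004000 × 2.456×10⁵ = 982.4 J.
Time: 982.4 J / 0.35 W = 2800 s.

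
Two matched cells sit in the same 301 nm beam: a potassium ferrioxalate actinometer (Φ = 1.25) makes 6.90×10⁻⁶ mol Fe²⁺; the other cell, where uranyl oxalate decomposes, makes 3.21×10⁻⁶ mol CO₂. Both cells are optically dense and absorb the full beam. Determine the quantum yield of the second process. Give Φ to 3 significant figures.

Photons absorbed by the actinometer: 6.90×10⁻⁶ / 1.25 = 5.520×10⁻⁶ mol.
Φ(unknown) = 3.21×10⁻⁶ / 5.520×10⁻⁶ = 0.582.

Φ = 0.582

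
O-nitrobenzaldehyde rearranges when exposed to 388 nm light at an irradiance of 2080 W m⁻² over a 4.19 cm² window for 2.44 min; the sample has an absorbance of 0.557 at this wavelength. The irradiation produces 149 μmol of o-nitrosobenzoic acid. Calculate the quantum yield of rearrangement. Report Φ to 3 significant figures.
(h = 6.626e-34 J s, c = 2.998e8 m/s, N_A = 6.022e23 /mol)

Φ = 0.498

Product: 149 μmol = 1.49e-4 mol.
Photon energy at 388 nm: hc/λ = (6.626e-34)(2.998e8)/(388e-9) = 5.120e-19 J.
Energy delivered: (2080 W m⁻²)(4.19e-4 m²)(146.4 s) = 127.6 J.
Photons incident: 127.6 / 5.120e-19 = 2.492e20, i.e. 2.492e20/6.022e23 = 4.138e-4 mol.
Fraction absorbed: 1 − 10^(−0.557) = 0.7227.
Photons absorbed: 0.7227 × 4.138e-4 = 2.991e-4 mol.
Φ = 1.49e-4 mol / 2.991e-4 mol photons = 0.498.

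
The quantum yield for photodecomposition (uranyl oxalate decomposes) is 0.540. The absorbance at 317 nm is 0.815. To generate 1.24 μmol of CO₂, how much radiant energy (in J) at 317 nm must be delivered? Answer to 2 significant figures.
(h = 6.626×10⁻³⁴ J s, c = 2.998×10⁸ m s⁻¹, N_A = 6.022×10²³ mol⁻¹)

Product: 1.24 μmol = 1.24×10⁻⁶ mol.
Photons that must be absorbed: 1.24×10⁻⁶ / 0.540 = 2.296×10⁻⁶ mol.
Fraction absorbed: 1 − 10^(−0.815) = 0.8469.
Incident photons needed: 2.296×10⁻⁶ / 0.8469 = 2.711×10⁻⁶ mol.
Photon energy: hc/λ = 6.266×10⁻¹⁹ J; per mole, 3.773×10⁵ J mol⁻¹.
Energy required: 2.711×10⁻⁶ × 3.773×10⁵ = 1.0 J.

1.0 J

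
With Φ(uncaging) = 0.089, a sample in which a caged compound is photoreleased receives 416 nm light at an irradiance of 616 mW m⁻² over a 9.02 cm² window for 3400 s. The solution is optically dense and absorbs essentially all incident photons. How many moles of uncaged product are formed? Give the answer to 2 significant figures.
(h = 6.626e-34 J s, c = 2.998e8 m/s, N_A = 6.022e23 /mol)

Photon energy at 416 nm: hc/λ = (6.626e-34)(2.998e8)/(416e-9) = 4.775e-19 J.
Energy delivered: (616 mW m⁻²)(9.02e-4 m²)(3400 s) = 1.889 J.
Photons incident: 1.889 / 4.775e-19 = 3.956e18, i.e. 3.956e18/6.022e23 = 6.569e-6 mol.
Product: Φ × n_abs = 0.089 × 6.569e-6 = 5.846e-7 mol.

5.8e-7 mol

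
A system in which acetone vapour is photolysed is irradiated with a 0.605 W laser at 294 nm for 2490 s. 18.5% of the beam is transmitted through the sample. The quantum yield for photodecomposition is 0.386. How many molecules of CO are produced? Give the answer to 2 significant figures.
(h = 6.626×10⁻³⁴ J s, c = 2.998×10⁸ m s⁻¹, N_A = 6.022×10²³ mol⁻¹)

7.0×10²⁰ molecules

Photon energy at 294 nm: hc/λ = (6.626×10⁻³⁴)(2.998×10⁸)/(294×10⁻⁹) = 6.757×10⁻¹⁹ J.
Energy delivered: (0.605 W)(2490 s) = 1506 J.
Photons incident: 1506 / 6.757×10⁻¹⁹ = 2.229×10²¹, i.e. 2.229×10²¹/6.022×10²³ = 0.003701 mol.
Fraction absorbed: 1 − 18.5/100 = 0.8150.
Photons absorbed: 0.8150 × 0.003701 = 0.003016 mol.
Product: Φ × n_abs = 0.386 × 0.003016 = 0.001164 mol.
As a count: 0.001164 × 6.022×10²³ = 7.0×10²⁰.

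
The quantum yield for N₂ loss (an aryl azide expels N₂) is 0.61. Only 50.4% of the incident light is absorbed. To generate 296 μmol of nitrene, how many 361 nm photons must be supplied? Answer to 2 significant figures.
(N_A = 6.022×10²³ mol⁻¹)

Product: 296 μmol = 2.96×10⁻⁴ mol.
Photons that must be absorbed: 2.96×10⁻⁴ / 0.61 = 4.852×10⁻⁴ mol.
Incident photons needed: 4.852×10⁻⁴ / 0.504 = 9.627×10⁻⁴ mol.
Photon count: 9.627×10⁻⁴ × 6.022×10²³ = 5.8×10²⁰.

5.8×10²⁰ photons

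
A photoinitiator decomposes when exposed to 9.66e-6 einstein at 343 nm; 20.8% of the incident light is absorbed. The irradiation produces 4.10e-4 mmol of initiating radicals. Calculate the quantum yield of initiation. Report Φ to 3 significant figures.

Φ = 0.204

Product: 4.10e-4 mmol = 4.10e-7 mol.
Photons absorbed: 0.208 × 9.66e-6 = 2.009e-6 mol.
Φ = 4.10e-7 mol / 2.009e-6 mol photons = 0.204.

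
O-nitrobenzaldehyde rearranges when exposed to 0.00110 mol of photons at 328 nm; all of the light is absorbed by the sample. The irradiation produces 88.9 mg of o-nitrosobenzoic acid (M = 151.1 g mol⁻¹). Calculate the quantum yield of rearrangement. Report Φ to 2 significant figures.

Product: 88.9 mg / 151.1 g mol⁻¹ = 5.884e-4 mol.
Φ = 5.884e-4 mol / 0.00110 mol photons = 0.53.

Φ = 0.53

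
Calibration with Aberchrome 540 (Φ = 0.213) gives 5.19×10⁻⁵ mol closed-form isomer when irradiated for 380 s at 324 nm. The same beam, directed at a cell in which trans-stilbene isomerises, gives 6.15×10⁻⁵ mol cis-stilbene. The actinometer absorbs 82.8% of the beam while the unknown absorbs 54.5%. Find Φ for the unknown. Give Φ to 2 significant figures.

Φ = 0.38

Photons absorbed by the actinometer: 5.19×10⁻⁵ / 0.213 = 2.437×10⁻⁴ mol.
Incident flux: 2.437×10⁻⁴ / 0.828 = 2.943×10⁻⁴ einstein.
Absorbed by unknown: 0.545 × 2.943×10⁻⁴ = 1.604×10⁻⁴ mol.
Φ(unknown) = 6.15×10⁻⁵ / 1.604×10⁻⁴ = 0.38.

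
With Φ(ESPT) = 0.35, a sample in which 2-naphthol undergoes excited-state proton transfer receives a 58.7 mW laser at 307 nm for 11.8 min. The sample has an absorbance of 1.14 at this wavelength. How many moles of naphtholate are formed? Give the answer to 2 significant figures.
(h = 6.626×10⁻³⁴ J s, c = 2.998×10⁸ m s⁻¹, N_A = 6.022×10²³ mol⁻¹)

3.5×10⁻⁵ mol

Photon energy at 307 nm: hc/λ = (6.626×10⁻³⁴)(2.998×10⁸)/(307×10⁻⁹) = 6.471×10⁻¹⁹ J.
Energy delivered: (58.7 mW)(708 s) = 41.56 J.
Photons incident: 41.56 / 6.471×10⁻¹⁹ = 6.423×10¹⁹, i.e. 6.423×10¹⁹/6.022×10²³ = 1.067×10⁻⁴ mol.
Fraction absorbed: 1 − 10^(−1.14) = 0.9276.
Photons absorbed: 0.9276 × 1.067×10⁻⁴ = 9.897×10⁻⁵ mol.
Product: Φ × n_abs = 0.35 × 9.897×10⁻⁵ = 3.464×10⁻⁵ mol.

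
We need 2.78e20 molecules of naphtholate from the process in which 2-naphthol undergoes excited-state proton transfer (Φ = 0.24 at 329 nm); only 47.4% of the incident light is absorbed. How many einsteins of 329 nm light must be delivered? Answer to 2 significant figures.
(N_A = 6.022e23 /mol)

0.0041 einstein

Product: 2.78e20 / 6.022e23 = 4.616e-4 mol.
Photons that must be absorbed: 4.616e-4 / 0.24 = 0.001923 mol.
Incident photons needed: 0.001923 / 0.474 = 0.004057 mol.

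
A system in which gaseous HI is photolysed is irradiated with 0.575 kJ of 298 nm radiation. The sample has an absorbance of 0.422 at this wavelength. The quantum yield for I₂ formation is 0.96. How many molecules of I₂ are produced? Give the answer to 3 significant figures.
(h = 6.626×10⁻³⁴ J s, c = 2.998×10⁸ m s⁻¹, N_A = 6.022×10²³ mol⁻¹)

5.15×10²⁰ molecules

Photon energy at 298 nm: hc/λ = (6.626×10⁻³⁴)(2.998×10⁸)/(298×10⁻⁹) = 6.666×10⁻¹⁹ J.
Incident energy: 0.575 kJ = 575 J.
Photons incident: 575 / 6.666×10⁻¹⁹ = 8.626×10²⁰, i.e. 8.626×10²⁰/6.022×10²³ = 0.001432 mol.
Fraction absorbed: 1 − 10^(−0.422) = 0.6216.
Photons absorbed: 0.6216 × 0.001432 = 8.901×10⁻⁴ mol.
Product: Φ × n_abs = 0.96 × 8.901×10⁻⁴ = 8.545×10⁻⁴ mol.
As a count: 8.545×10⁻⁴ × 6.022×10²³ = 5.15×10²⁰.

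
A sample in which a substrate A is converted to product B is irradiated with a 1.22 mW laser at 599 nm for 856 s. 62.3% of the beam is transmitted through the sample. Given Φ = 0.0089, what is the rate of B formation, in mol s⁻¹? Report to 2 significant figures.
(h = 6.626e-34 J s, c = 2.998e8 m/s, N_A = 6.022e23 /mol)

2.0e-11 mol s⁻¹

Photon energy at 599 nm: hc/λ = (6.626e-34)(2.998e8)/(599e-9) = 3.316e-19 J.
Energy delivered: (1.22 mW)(856 s) = 1.044 J.
Photons incident: 1.044 / 3.316e-19 = 3.148e18, i.e. 3.148e18/6.022e23 = 5.227e-6 mol.
Fraction absorbed: 1 − 62.3/100 = 0.3770.
Photons absorbed: 0.3770 × 5.227e-6 = 1.971e-6 mol.
Product formed: 0.0089 × 1.971e-6 = 1.754e-8 mol.
Rate: 1.754e-8 / 856 s = 2.0e-11 mol s⁻¹.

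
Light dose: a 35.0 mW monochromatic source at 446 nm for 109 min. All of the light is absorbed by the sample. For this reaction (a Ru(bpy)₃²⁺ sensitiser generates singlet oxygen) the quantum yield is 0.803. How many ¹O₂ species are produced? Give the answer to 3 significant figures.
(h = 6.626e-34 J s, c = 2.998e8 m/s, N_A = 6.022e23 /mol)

Photon energy at 446 nm: hc/λ = (6.626e-34)(2.998e8)/(446e-9) = 4.454e-19 J.
Energy delivered: (35.0 mW)(6540 s) = 228.9 J.
Photons incident: 228.9 / 4.454e-19 = 5.139e20, i.e. 5.139e20/6.022e23 = 8.534e-4 mol.
Product: Φ × n_abs = 0.803 × 8.534e-4 = 6.853e-4 mol.
As a count: 6.853e-4 × 6.022e23 = 4.13e20.

4.13e20 species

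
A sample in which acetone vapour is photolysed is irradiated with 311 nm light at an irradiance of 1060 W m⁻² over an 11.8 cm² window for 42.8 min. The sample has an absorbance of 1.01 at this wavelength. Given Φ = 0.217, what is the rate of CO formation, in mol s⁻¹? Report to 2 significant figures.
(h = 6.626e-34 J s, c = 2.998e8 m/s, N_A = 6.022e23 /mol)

Photon energy at 311 nm: hc/λ = (6.626e-34)(2.998e8)/(311e-9) = 6.387e-19 J.
Energy delivered: (1060 W m⁻²)(11.8e-4 m²)(2568 s) = 3212 J.
Photons incident: 3212 / 6.387e-19 = 5.029e21, i.e. 5.029e21/6.022e23 = 0.008351 mol.
Fraction absorbed: 1 − 10^(−1.01) = 0.9023.
Photons absorbed: 0.9023 × 0.008351 = 0.007535 mol.
Product formed: 0.217 × 0.007535 = 0.001635 mol.
Rate: 0.001635 / 2568 s = 6.4e-7 mol s⁻¹.

6.4e-7 mol s⁻¹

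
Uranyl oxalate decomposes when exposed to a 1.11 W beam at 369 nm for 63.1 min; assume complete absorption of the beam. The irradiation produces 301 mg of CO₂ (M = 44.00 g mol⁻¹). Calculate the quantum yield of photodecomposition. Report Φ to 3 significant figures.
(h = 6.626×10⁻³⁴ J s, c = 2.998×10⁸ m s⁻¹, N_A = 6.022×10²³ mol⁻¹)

Product: 301 mg / 44.00 g mol⁻¹ = 0.006841 mol.
Photon energy at 369 nm: hc/λ = (6.626×10⁻³⁴)(2.998×10⁸)/(369×10⁻⁹) = 5.383×10⁻¹⁹ J.
Energy delivered: (1.11 W)(3786 s) = 4202 J.
Photons incident: 4202 / 5.383×10⁻¹⁹ = 7.806×10²¹, i.e. 7.806×10²¹/6.022×10²³ = 0.01296 mol.
Φ = 0.006841 mol / 0.01296 mol photons = 0.528.

Φ = 0.528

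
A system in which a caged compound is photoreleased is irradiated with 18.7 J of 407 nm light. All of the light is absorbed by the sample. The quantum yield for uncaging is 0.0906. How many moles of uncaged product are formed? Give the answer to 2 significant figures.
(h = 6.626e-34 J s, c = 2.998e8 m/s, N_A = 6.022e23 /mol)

Photon energy at 407 nm: hc/λ = (6.626e-34)(2.998e8)/(407e-9) = 4.881e-19 J.
Photons incident: 18.7 / 4.881e-19 = 3.831e19, i.e. 3.831e19/6.022e23 = 6.362e-5 mol.
Product: Φ × n_abs = 0.0906 × 6.362e-5 = 5.764e-6 mol.

5.8e-6 mol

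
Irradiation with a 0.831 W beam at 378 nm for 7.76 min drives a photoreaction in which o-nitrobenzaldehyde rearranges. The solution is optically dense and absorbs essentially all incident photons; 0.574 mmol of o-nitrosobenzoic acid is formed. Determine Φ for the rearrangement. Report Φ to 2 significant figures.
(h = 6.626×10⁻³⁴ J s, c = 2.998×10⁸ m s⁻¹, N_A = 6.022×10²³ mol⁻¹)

Φ = 0.47

Product: 0.574 mmol = 5.74×10⁻⁴ mol.
Photon energy at 378 nm: hc/λ = (6.626×10⁻³⁴)(2.998×10⁸)/(378×10⁻⁹) = 5.255×10⁻¹⁹ J.
Energy delivered: (0.831 W)(465.6 s) = 386.9 J.
Photons incident: 386.9 / 5.255×10⁻¹⁹ = 7.363×10²⁰, i.e. 7.363×10²⁰/6.022×10²³ = 0.001223 mol.
Φ = 5.74×10⁻⁴ mol / 0.001223 mol photons = 0.47.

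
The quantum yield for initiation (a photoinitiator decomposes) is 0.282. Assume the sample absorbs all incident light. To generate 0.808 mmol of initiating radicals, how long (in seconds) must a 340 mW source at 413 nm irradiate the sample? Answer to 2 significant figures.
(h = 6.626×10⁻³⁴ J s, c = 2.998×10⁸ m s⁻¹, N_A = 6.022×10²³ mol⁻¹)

t ≈ 2400 s

Product: 0.808 mmol = 8.08×10⁻⁴ mol.
Photons that must be absorbed: 8.08×10⁻⁴ / 0.282 = 0.002865 mol.
Photon energy: hc/λ = 4.810×10⁻¹⁹ J; per mole, 2.897×10⁵ J mol⁻¹.
Energy required: 0.002865 × 2.897×10⁵ = 830.0 J.
Time: 830.0 J / 0.34 W = 2400 s.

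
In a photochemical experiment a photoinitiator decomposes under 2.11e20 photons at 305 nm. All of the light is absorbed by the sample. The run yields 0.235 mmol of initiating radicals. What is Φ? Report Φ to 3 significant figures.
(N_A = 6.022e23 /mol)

Φ = 0.671

Product: 0.235 mmol = 2.35e-4 mol.
Moles of photons: 2.11e20 / 6.022e23 = 3.504e-4 mol.
Φ = 2.35e-4 mol / 3.504e-4 mol photons = 0.671.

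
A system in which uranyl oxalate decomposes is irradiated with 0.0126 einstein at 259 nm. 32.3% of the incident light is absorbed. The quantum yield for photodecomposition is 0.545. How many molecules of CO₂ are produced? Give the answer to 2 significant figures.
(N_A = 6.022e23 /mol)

1.3e21 molecules

Photons absorbed: 0.323 × 0.0126 = 0.004070 mol.
Product: Φ × n_abs = 0.545 × 0.004070 = 0.002218 mol.
As a count: 0.002218 × 6.022e23 = 1.3e21.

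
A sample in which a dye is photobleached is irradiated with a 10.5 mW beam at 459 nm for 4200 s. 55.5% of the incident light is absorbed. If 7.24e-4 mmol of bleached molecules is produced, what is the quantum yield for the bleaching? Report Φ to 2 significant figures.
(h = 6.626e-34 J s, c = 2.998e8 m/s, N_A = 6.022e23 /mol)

Φ = 0.0077

Product: 7.24e-4 mmol = 7.24e-7 mol.
Photon energy at 459 nm: hc/λ = (6.626e-34)(2.998e8)/(459e-9) = 4.328e-19 J.
Energy delivered: (10.5 mW)(4200 s) = 44.10 J.
Photons incident: 44.10 / 4.328e-19 = 1.019e20, i.e. 1.019e20/6.022e23 = 1.692e-4 mol.
Photons absorbed: 0.555 × 1.692e-4 = 9.391e-5 mol.
Φ = 7.24e-7 mol / 9.391e-5 mol photons = 0.0077.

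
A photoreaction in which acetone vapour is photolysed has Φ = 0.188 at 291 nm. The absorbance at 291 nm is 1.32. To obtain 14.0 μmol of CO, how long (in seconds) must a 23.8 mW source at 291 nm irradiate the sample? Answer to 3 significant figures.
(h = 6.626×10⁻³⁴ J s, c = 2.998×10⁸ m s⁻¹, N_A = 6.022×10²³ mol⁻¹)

t ≈ 1350 s

Product: 14.0 μmol = 1.40×10⁻⁵ mol.
Photons that must be absorbed: 1.40×10⁻⁵ / 0.188 = 7.447×10⁻⁵ mol.
Fraction absorbed: 1 − 10^(−1.32) = 0.9521.
Incident photons needed: 7.447×10⁻⁵ / 0.9521 = 7.822×10⁻⁵ mol.
Photon energy: hc/λ = 6.826×10⁻¹⁹ J; per mole, 4.111×10⁵ J mol⁻¹.
Energy required: 7.822×10⁻⁵ × 4.111×10⁵ = 32.16 J.
Time: 32.16 J / 0.0238 W = 1350 s.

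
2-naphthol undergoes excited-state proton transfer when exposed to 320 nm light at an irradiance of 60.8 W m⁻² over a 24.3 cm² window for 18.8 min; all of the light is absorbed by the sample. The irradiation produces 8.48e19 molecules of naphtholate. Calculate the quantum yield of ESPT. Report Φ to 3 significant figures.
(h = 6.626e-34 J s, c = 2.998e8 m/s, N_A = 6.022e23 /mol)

Product: 8.48e19 / 6.022e23 = 1.408e-4 mol.
Photon energy at 320 nm: hc/λ = (6.626e-34)(2.998e8)/(320e-9) = 6.208e-19 J.
Energy delivered: (60.8 W m⁻²)(24.3e-4 m²)(1128 s) = 166.7 J.
Photons incident: 166.7 / 6.208e-19 = 2.685e20, i.e. 2.685e20/6.022e23 = 4.459e-4 mol.
Φ = 1.408e-4 mol / 4.459e-4 mol photons = 0.316.

Φ = 0.316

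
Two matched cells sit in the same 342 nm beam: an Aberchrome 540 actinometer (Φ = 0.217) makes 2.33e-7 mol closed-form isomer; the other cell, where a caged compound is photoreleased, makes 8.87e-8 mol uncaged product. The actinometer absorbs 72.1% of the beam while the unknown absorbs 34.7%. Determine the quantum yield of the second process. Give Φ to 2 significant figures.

Photons absorbed by the actinometer: 2.33e-7 / 0.217 = 1.074e-6 mol.
Incident flux: 1.074e-6 / 0.721 = 1.490e-6 einstein.
Absorbed by unknown: 0.347 × 1.490e-6 = 5.170e-7 mol.
Φ(unknown) = 8.87e-8 / 5.170e-7 = 0.17.

Φ = 0.17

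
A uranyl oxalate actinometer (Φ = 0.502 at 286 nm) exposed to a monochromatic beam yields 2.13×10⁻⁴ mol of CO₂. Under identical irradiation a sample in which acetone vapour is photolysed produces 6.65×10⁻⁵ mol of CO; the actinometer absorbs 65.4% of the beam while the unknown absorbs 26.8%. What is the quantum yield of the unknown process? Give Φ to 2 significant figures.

Photons absorbed by the actinometer: 2.13×10⁻⁴ / 0.502 = 4.243×10⁻⁴ mol.
Incident flux: 4.243×10⁻⁴ / 0.654 = 6.488×10⁻⁴ einstein.
Absorbed by unknown: 0.268 × 6.488×10⁻⁴ = 1.739×10⁻⁴ mol.
Φ(unknown) = 6.65×10⁻⁵ / 1.739×10⁻⁴ = 0.38.

Φ = 0.38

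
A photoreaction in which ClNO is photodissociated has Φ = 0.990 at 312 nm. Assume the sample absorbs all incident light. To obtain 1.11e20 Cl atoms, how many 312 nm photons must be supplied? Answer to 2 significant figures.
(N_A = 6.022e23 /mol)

1.1e20 photons

Product: 1.11e20 / 6.022e23 = 1.843e-4 mol.
Photons that must be absorbed: 1.843e-4 / 0.990 = 1.862e-4 mol.
Photon count: 1.862e-4 × 6.022e23 = 1.1e20.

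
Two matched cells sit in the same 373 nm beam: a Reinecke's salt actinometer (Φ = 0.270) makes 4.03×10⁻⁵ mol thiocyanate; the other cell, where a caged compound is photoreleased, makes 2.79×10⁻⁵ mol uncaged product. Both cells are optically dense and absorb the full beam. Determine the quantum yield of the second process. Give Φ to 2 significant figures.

Photons absorbed by the actinometer: 4.03×10⁻⁵ / 0.270 = 1.493×10⁻⁴ mol.
Φ(unknown) = 2.79×10⁻⁵ / 1.493×10⁻⁴ = 0.19.

Φ = 0.19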